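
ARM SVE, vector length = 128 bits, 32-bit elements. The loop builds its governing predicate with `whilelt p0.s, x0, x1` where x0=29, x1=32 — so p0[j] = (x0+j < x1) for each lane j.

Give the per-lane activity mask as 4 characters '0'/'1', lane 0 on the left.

128-bit reg / 32-bit elem → 4 lanes
active while 29+j < 32, i.e. j ∈ [0,3) capped at 4 ⇒ 3
bits (lane 0 leftmost): 1110

predicate = 1110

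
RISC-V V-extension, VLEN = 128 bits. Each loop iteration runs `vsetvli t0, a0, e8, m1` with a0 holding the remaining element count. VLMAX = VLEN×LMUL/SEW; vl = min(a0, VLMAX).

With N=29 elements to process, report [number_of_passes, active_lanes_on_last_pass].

[iterations, last_vl] = [2, 13]

lanes per group: 128·1/8 = 16
N=29: ⌈29/16⌉ = 2 iters; last vl = 29 − 1×16 = 13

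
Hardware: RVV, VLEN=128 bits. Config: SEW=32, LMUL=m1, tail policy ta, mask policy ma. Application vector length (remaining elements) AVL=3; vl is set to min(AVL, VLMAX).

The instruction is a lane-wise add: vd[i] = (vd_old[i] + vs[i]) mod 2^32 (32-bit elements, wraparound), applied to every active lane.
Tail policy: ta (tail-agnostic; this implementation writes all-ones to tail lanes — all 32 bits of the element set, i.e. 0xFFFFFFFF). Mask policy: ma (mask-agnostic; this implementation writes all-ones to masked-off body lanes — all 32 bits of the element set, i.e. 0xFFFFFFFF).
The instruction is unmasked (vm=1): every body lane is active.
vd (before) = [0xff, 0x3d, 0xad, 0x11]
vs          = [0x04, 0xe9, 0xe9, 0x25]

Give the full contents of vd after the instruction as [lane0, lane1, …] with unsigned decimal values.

vd = [259, 294, 406, 4294967295]

lanes per group: 128·1/32 = 4
vl = min(AVL, VLMAX) = min(3, 4) = 3
vd[0] add(0xff,0x04) -> 0x103
vd[1] add(0x3d,0xe9) -> 0x126
vd[2] add(0xad,0xe9) -> 0x196
vd[3] tail/ones -> 0xffffffff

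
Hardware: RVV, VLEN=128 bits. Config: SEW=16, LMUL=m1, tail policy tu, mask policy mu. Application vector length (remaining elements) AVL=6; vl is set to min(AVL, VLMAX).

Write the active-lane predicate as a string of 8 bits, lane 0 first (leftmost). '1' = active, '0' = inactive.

predicate = 11111100

VLMAX = (128 × 1) / 16 = 8 lanes
vl = min(AVL, VLMAX) = min(6, 8) = 6
bits (lane 0 leftmost): 11111100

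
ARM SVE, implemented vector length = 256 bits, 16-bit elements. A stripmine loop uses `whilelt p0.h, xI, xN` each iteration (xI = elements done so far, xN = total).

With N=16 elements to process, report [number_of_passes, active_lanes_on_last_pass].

[iterations, last_vl] = [1, 16]

lane count: 256 div 16 = 16
iterations = ceil(16/16) = 1; final-pass vl = 16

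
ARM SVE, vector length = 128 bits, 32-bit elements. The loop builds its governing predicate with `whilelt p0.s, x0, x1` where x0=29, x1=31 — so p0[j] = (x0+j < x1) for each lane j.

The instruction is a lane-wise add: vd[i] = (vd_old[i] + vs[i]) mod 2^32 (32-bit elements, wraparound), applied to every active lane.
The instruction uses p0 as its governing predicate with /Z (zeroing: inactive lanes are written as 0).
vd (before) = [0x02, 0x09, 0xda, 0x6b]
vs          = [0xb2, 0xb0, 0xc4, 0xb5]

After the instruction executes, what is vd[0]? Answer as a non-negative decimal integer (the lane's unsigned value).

vd[0] = 180

lane count: 128 div 32 = 4
whilelt: lane j active iff 29+j < 31 → j < 2 → 2 active
  i=0: add(0x02,0xb2) → 180
  i=1: add(0x09,0xb0) → 185
  i=2: tail/zero → 0
  i=3: tail/zero → 0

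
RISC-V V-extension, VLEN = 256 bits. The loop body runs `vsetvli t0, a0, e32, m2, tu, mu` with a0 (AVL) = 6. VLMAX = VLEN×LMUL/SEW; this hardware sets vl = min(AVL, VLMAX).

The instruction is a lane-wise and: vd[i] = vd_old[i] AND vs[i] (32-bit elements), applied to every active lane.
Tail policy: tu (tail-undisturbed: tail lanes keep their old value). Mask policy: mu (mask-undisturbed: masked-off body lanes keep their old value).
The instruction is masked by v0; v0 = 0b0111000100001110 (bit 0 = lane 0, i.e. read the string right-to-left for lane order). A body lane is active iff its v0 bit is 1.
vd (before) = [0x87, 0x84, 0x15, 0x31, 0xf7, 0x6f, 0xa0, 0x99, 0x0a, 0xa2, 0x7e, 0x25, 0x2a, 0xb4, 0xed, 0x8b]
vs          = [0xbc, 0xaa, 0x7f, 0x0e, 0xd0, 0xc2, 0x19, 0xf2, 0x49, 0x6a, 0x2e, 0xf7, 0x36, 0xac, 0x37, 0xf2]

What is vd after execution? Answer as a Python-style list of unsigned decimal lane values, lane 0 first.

vd = [135, 128, 21, 0, 247, 111, 160, 153, 10, 162, 126, 37, 42, 180, 237, 139]

VLMAX = VLEN×LMUL/SEW = 256×2/32 = 16
AVL=6 ≤ VLMAX=16, so vl = 6
  i=0: mask-off/keep → 135
  i=1: and(0x84,0xaa) → 128
  i=2: and(0x15,0x7f) → 21
  i=3: and(0x31,0x0e) → 0
  i=4: mask-off/keep → 247
  i=5: mask-off/keep → 111
  i=6: tail/keep → 160
  i=7: tail/keep → 153
  i=8: tail/keep → 10
  i=9: tail/keep → 162
  i=10: tail/keep → 126
  i=11: tail/keep → 37
  i=12: tail/keep → 42
  i=13: tail/keep → 180
  i=14: tail/keep → 237
  i=15: tail/keep → 139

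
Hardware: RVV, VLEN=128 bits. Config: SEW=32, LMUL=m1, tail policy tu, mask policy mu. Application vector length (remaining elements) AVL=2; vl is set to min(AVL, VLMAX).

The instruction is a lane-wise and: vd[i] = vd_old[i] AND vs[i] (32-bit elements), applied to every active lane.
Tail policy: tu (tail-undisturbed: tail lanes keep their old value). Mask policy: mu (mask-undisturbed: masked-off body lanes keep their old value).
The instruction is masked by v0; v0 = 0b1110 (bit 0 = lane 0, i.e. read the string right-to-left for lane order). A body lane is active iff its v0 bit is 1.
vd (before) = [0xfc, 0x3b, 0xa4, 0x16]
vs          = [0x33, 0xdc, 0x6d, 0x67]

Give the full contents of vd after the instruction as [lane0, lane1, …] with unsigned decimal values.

VLMAX = (128 × 1) / 32 = 4 lanes
vl = min(AVL, VLMAX) = min(2, 4) = 2
  i=0: mask-off/keep → 252
  i=1: and(0x3b,0xdc) → 24
  i=2: tail/keep → 164
  i=3: tail/keep → 22

vd = [252, 24, 164, 22]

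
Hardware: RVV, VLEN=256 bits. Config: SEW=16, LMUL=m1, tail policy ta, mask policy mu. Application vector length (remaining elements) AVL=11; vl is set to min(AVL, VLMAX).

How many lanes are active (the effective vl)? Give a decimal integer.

vl = 11

VLMAX = (256 × 1) / 16 = 16 lanes
vl ← min(11, 16) = 11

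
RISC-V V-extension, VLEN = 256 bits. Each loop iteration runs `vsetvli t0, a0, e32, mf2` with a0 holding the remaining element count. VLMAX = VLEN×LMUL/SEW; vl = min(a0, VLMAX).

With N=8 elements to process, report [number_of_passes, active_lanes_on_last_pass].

VLMAX = VLEN×LMUL/SEW = 256×1/2/32 = 4
N=8: ⌈8/4⌉ = 2 iters; last vl = 8 − 1×4 = 4

[iterations, last_vl] = [2, 4]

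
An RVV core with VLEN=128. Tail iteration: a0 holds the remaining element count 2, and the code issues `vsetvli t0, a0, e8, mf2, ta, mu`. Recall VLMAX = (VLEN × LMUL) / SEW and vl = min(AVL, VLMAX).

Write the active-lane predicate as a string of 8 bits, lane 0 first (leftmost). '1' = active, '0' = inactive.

VLMAX = VLEN×LMUL/SEW = 128×1/2/8 = 8
AVL=2 ≤ VLMAX=8, so vl = 2
bits (lane 0 leftmost): 11000000

predicate = 11000000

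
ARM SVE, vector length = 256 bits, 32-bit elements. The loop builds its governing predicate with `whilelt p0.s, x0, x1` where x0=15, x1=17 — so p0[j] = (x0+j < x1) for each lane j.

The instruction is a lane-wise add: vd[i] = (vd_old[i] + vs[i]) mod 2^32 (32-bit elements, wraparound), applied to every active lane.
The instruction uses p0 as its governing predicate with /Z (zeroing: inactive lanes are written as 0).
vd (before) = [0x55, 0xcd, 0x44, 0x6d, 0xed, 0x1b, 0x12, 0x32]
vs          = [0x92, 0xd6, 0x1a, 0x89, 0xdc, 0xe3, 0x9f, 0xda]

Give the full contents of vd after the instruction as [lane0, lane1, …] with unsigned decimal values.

lane count: 256 div 32 = 8
active while 15+j < 17, i.e. j ∈ [0,2) capped at 8 ⇒ 2
[0] add(0x55,0x92) = 0xe7
[1] add(0xcd,0xd6) = 0x1a3
[2] tail/zero = 0x00
[3] tail/zero = 0x00
[4] tail/zero = 0x00
[5] tail/zero = 0x00
[6] tail/zero = 0x00
[7] tail/zero = 0x00

vd = [231, 419, 0, 0, 0, 0, 0, 0]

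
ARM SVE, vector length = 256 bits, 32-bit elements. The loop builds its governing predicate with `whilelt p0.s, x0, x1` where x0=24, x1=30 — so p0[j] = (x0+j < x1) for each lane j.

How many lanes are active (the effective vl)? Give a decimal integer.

lane count: 256 div 32 = 8
whilelt: lane j active iff 24+j < 30 → j < 6 → 6 active

vl = 6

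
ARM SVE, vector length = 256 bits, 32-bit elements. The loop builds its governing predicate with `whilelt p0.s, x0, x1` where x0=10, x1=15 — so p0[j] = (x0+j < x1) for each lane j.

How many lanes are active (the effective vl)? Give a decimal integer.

register lanes = 256/32 = 8
whilelt: lane j active iff 10+j < 15 → j < 5 → 5 active

vl = 5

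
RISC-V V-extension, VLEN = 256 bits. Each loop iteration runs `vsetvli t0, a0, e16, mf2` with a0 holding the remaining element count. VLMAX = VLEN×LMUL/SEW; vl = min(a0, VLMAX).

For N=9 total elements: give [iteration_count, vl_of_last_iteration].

lanes per group: 256·1/2/16 = 8
N=9: ⌈9/8⌉ = 2 iters; last vl = 9 − 1×8 = 1

[iterations, last_vl] = [2, 1]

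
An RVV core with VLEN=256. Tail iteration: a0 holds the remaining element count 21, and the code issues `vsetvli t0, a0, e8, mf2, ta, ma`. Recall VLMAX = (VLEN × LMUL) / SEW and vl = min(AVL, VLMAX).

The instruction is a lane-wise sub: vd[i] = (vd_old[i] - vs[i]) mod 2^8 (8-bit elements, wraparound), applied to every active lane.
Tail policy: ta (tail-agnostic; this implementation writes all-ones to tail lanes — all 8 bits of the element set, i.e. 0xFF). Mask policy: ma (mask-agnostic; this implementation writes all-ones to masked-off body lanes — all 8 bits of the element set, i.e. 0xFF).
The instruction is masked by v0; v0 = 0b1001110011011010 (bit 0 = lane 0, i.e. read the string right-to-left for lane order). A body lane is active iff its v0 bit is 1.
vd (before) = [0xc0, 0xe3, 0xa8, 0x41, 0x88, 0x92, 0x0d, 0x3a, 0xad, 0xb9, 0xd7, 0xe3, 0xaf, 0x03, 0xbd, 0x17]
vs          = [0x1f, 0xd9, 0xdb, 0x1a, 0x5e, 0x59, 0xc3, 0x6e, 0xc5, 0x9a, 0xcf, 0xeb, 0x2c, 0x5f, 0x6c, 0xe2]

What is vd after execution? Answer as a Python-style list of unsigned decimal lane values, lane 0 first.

lanes per group: 256·1/2/8 = 16
AVL=21 > VLMAX=16, so vl = 16
  i=0: mask-off/ones → 255
  i=1: sub(0xe3,0xd9) → 10
  i=2: mask-off/ones → 255
  i=3: sub(0x41,0x1a) → 39
  i=4: sub(0x88,0x5e) → 42
  i=5: mask-off/ones → 255
  i=6: sub(0x0d,0xc3) → 74
  i=7: sub(0x3a,0x6e) → 204
  i=8: mask-off/ones → 255
  i=9: mask-off/ones → 255
  i=10: sub(0xd7,0xcf) → 8
  i=11: sub(0xe3,0xeb) → 248
  i=12: sub(0xaf,0x2c) → 131
  i=13: mask-off/ones → 255
  i=14: mask-off/ones → 255
  i=15: sub(0x17,0xe2) → 53

vd = [255, 10, 255, 39, 42, 255, 74, 204, 255, 255, 8, 248, 131, 255, 255, 53]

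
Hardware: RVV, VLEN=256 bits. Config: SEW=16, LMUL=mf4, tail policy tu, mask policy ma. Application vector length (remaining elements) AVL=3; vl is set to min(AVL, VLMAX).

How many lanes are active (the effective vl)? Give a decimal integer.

vl = 3

VLMAX = (256 × 1/4) / 16 = 4 lanes
AVL=3 ≤ VLMAX=4, so vl = 3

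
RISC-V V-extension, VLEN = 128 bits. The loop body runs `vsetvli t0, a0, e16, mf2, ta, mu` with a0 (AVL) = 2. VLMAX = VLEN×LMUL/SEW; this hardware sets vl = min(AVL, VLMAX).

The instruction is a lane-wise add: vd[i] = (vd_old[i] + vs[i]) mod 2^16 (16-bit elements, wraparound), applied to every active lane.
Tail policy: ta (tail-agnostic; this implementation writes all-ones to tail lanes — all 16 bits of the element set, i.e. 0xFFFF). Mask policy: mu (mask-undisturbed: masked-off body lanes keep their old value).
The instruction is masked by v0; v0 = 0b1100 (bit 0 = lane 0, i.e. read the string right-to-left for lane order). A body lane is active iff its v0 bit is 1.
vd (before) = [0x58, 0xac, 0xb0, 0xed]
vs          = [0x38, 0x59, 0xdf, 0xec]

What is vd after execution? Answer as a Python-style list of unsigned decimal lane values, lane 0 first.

vd = [88, 172, 65535, 65535]

VLMAX = VLEN×LMUL/SEW = 128×1/2/16 = 4
AVL=2 ≤ VLMAX=4, so vl = 2
lane  0: mask-off/keep ⇒ 0x58
lane  1: mask-off/keep ⇒ 0xac
lane  2: tail/ones ⇒ 0xffff
lane  3: tail/ones ⇒ 0xffff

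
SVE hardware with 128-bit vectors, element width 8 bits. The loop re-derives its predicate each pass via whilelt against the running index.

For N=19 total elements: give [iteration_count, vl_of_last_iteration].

[iterations, last_vl] = [2, 3]

128-bit reg / 8-bit elem → 16 lanes
N=19: ⌈19/16⌉ = 2 iters; last vl = 19 − 1×16 = 3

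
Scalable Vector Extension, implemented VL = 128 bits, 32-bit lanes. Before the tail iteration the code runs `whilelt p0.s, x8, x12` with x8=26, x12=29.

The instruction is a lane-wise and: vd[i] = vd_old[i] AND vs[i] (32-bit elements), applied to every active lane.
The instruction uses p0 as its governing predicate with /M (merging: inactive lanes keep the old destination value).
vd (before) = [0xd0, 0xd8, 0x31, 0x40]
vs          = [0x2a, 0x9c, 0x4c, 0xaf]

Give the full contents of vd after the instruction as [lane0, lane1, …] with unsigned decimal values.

128-bit reg / 32-bit elem → 4 lanes
active while 26+j < 29, i.e. j ∈ [0,3) capped at 4 ⇒ 3
lane  0: and(0xd0,0x2a) ⇒ 0x00
lane  1: and(0xd8,0x9c) ⇒ 0x98
lane  2: and(0x31,0x4c) ⇒ 0x00
lane  3: tail/keep ⇒ 0x40

vd = [0, 152, 0, 64]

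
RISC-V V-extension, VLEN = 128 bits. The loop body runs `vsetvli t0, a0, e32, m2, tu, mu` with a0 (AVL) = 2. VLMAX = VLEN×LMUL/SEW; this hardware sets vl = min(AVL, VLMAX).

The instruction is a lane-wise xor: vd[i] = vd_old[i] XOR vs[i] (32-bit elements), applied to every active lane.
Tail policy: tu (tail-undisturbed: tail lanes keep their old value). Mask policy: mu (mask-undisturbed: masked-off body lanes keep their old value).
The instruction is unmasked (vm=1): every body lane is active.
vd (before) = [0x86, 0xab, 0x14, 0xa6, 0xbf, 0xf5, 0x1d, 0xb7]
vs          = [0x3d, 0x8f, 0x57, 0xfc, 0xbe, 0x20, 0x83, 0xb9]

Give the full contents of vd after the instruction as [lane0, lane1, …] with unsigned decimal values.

vd = [187, 36, 20, 166, 191, 245, 29, 183]

VLMAX = (128 × 2) / 32 = 8 lanes
vl = min(AVL, VLMAX) = min(2, 8) = 2
  i=0: xor(0x86,0x3d) → 187
  i=1: xor(0xab,0x8f) → 36
  i=2: tail/keep → 20
  i=3: tail/keep → 166
  i=4: tail/keep → 191
  i=5: tail/keep → 245
  i=6: tail/keep → 29
  i=7: tail/keep → 183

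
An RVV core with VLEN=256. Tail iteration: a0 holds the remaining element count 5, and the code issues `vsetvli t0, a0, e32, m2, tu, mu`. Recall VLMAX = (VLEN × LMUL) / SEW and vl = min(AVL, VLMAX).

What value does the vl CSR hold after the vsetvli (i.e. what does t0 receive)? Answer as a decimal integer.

vl = 5

VLMAX = VLEN×LMUL/SEW = 256×2/32 = 16
vl ← min(5, 16) = 5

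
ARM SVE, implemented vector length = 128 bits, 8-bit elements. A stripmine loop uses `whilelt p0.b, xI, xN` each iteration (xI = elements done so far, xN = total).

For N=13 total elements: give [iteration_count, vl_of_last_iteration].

[iterations, last_vl] = [1, 13]

register lanes = 128/8 = 16
13 elements at 16/iter → 1 passes, remainder 13 on the last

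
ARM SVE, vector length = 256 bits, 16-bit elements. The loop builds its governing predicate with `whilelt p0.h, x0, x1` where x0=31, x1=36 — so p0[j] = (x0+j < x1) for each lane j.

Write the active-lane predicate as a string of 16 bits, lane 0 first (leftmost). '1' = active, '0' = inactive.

predicate = 1111100000000000

register lanes = 256/16 = 16
whilelt: lane j active iff 31+j < 36 → j < 5 → 5 active
bits (lane 0 leftmost): 1111100000000000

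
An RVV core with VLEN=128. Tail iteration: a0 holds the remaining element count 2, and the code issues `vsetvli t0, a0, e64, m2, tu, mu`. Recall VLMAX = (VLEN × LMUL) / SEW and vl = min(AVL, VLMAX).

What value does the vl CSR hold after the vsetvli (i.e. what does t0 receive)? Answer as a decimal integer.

vl = 2

VLMAX = VLEN×LMUL/SEW = 128×2/64 = 4
AVL=2 ≤ VLMAX=4, so vl = 2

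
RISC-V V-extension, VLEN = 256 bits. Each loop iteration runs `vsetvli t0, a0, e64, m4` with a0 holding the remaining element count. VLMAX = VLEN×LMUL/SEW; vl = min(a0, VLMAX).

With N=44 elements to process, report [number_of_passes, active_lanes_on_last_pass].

[iterations, last_vl] = [3, 12]

lanes per group: 256·4/64 = 16
iterations = ceil(44/16) = 3; final-pass vl = 12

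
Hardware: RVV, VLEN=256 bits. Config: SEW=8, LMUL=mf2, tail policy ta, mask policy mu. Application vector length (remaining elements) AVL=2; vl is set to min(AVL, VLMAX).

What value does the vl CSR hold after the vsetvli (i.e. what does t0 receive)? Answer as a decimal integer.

vl = 2

lanes per group: 256·1/2/8 = 16
vl ← min(2, 16) = 2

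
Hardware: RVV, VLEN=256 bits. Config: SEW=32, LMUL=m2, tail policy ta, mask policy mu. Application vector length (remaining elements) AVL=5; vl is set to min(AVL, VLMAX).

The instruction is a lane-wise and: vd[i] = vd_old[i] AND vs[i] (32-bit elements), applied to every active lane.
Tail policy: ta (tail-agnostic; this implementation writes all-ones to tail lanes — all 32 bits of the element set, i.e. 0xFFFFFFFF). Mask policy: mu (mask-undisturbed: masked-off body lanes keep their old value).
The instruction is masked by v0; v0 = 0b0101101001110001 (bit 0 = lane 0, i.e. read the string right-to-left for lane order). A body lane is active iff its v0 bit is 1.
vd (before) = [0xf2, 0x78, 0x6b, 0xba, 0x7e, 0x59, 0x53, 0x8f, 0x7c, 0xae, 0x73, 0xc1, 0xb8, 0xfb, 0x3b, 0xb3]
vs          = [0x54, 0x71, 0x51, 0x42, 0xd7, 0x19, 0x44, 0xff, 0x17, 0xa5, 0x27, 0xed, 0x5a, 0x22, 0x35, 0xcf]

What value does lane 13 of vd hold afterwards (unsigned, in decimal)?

vd[13] = 4294967295

VLMAX = (256 × 2) / 32 = 16 lanes
vl = min(AVL, VLMAX) = min(5, 16) = 5
[0] and(0xf2,0x54) = 0x50
[1] mask-off/keep = 0x78
[2] mask-off/keep = 0x6b
[3] mask-off/keep = 0xba
[4] and(0x7e,0xd7) = 0x56
[5] tail/ones = 0xffffffff
[6] tail/ones = 0xffffffff
[7] tail/ones = 0xffffffff
[8] tail/ones = 0xffffffff
[9] tail/ones = 0xffffffff
[10] tail/ones = 0xffffffff
[11] tail/ones = 0xffffffff
[12] tail/ones = 0xffffffff
[13] tail/ones = 0xffffffff
[14] tail/ones = 0xffffffff
[15] tail/ones = 0xffffffff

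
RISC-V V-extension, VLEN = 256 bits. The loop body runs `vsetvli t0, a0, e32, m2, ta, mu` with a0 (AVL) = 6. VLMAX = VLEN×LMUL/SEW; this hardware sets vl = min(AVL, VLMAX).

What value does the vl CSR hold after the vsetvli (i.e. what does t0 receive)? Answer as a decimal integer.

vl = 6

VLMAX = (256 × 2) / 32 = 16 lanes
AVL=6 ≤ VLMAX=16, so vl = 6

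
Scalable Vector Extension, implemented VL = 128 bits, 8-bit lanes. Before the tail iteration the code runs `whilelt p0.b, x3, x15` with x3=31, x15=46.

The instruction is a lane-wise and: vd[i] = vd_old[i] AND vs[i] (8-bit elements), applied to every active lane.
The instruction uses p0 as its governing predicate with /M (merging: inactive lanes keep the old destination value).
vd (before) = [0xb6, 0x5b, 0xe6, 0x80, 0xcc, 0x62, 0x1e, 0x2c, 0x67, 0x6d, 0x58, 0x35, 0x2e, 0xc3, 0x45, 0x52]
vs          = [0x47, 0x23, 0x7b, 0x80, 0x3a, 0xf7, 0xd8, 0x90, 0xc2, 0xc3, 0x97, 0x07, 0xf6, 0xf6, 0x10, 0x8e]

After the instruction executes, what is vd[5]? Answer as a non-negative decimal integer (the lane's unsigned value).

vd[5] = 98

register lanes = 128/8 = 16
whilelt: lane j active iff 31+j < 46 → j < 15 → 15 active
  i=0: and(0xb6,0x47) → 6
  i=1: and(0x5b,0x23) → 3
  i=2: and(0xe6,0x7b) → 98
  i=3: and(0x80,0x80) → 128
  i=4: and(0xcc,0x3a) → 8
  i=5: and(0x62,0xf7) → 98
  i=6: and(0x1e,0xd8) → 24
  i=7: and(0x2c,0x90) → 0
  i=8: and(0x67,0xc2) → 66
  i=9: and(0x6d,0xc3) → 65
  i=10: and(0x58,0x97) → 16
  i=11: and(0x35,0x07) → 5
  i=12: and(0x2e,0xf6) → 38
  i=13: and(0xc3,0xf6) → 194
  i=14: and(0x45,0x10) → 0
  i=15: tail/keep → 82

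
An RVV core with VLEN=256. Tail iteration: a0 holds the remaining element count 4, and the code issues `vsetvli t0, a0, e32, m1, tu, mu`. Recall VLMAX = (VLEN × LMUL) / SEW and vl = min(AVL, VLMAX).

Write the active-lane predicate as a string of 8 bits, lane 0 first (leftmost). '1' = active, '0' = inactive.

predicate = 11110000

VLMAX = (256 × 1) / 32 = 8 lanes
AVL=4 ≤ VLMAX=8, so vl = 4
bits (lane 0 leftmost): 11110000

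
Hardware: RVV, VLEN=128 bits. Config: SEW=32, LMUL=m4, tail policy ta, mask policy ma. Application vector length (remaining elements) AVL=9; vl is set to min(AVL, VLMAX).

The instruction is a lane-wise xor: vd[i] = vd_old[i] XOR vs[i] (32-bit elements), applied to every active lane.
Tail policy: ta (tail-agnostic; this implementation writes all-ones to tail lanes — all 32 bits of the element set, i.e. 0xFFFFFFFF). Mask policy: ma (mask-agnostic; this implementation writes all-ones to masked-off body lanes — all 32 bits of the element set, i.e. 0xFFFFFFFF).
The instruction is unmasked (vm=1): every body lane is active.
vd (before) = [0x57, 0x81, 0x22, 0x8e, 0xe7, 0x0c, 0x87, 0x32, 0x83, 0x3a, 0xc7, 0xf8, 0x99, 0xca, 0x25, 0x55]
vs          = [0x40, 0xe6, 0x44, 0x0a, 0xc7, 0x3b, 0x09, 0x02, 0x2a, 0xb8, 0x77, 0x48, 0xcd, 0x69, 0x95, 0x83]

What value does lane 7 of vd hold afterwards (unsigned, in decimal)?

vd[7] = 48

VLMAX = VLEN×LMUL/SEW = 128×4/32 = 16
AVL=9 ≤ VLMAX=16, so vl = 9
[0] xor(0x57,0x40) = 0x17
[1] xor(0x81,0xe6) = 0x67
[2] xor(0x22,0x44) = 0x66
[3] xor(0x8e,0x0a) = 0x84
[4] xor(0xe7,0xc7) = 0x20
[5] xor(0x0c,0x3b) = 0x37
[6] xor(0x87,0x09) = 0x8e
[7] xor(0x32,0x02) = 0x30
[8] xor(0x83,0x2a) = 0xa9
[9] tail/ones = 0xffffffff
[10] tail/ones = 0xffffffff
[11] tail/ones = 0xffffffff
[12] tail/ones = 0xffffffff
[13] tail/ones = 0xffffffff
[14] tail/ones = 0xffffffff
[15] tail/ones = 0xffffffff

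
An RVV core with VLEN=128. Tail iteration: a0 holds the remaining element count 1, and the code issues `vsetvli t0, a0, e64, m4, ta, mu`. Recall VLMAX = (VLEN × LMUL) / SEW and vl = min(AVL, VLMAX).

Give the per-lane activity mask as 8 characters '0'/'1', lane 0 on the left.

lanes per group: 128·4/64 = 8
vl = min(AVL, VLMAX) = min(1, 8) = 1
bits (lane 0 leftmost): 10000000

predicate = 10000000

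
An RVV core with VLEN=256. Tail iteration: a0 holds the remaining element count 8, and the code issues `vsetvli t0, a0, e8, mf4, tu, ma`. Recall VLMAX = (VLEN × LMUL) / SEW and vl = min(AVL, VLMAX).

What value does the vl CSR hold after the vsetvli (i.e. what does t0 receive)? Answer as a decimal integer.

vl = 8

VLMAX = VLEN×LMUL/SEW = 256×1/4/8 = 8
vl ← min(8, 8) = 8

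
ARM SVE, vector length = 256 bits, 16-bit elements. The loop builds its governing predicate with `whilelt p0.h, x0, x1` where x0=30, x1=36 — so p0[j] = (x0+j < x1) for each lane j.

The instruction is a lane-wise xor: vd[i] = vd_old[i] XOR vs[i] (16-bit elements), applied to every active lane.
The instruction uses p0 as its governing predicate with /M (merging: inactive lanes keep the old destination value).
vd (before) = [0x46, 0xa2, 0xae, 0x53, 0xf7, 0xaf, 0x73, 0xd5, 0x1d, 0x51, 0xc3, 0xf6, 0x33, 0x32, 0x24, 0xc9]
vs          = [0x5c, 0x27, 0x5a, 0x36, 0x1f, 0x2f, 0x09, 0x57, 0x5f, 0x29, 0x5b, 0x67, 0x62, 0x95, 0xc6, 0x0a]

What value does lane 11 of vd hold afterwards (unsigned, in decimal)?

lane count: 256 div 16 = 16
whilelt: lane j active iff 30+j < 36 → j < 6 → 6 active
lane  0: xor(0x46,0x5c) ⇒ 0x1a
lane  1: xor(0xa2,0x27) ⇒ 0x85
lane  2: xor(0xae,0x5a) ⇒ 0xf4
lane  3: xor(0x53,0x36) ⇒ 0x65
lane  4: xor(0xf7,0x1f) ⇒ 0xe8
lane  5: xor(0xaf,0x2f) ⇒ 0x80
lane  6: tail/keep ⇒ 0x73
lane  7: tail/keep ⇒ 0xd5
lane  8: tail/keep ⇒ 0x1d
lane  9: tail/keep ⇒ 0x51
lane 10: tail/keep ⇒ 0xc3
lane 11: tail/keep ⇒ 0xf6
lane 12: tail/keep ⇒ 0x33
lane 13: tail/keep ⇒ 0x32
lane 14: tail/keep ⇒ 0x24
lane 15: tail/keep ⇒ 0xc9

vd[11] = 246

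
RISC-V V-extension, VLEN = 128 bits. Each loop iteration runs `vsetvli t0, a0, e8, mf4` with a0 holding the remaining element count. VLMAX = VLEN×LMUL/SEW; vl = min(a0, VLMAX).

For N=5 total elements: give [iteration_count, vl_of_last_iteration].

[iterations, last_vl] = [2, 1]

lanes per group: 128·1/4/8 = 4
iterations = ceil(5/4) = 2; final-pass vl = 1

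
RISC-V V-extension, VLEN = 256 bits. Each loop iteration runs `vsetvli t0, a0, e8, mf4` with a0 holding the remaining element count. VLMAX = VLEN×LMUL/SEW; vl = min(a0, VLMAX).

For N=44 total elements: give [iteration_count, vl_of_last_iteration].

[iterations, last_vl] = [6, 4]

VLMAX = (256 × 1/4) / 8 = 8 lanes
44 elements at 8/iter → 6 passes, remainder 4 on the last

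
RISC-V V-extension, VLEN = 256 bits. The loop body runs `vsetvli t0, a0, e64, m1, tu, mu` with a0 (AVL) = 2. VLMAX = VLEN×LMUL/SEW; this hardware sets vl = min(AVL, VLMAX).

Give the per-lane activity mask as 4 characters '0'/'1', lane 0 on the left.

predicate = 1100

VLMAX = VLEN×LMUL/SEW = 256×1/64 = 4
AVL=2 ≤ VLMAX=4, so vl = 2
bits (lane 0 leftmost): 1100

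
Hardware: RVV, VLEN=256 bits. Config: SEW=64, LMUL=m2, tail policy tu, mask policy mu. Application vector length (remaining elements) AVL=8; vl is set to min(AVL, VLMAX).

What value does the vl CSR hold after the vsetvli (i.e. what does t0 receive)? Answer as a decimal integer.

VLMAX = (256 × 2) / 64 = 8 lanes
vl ← min(8, 8) = 8

vl = 8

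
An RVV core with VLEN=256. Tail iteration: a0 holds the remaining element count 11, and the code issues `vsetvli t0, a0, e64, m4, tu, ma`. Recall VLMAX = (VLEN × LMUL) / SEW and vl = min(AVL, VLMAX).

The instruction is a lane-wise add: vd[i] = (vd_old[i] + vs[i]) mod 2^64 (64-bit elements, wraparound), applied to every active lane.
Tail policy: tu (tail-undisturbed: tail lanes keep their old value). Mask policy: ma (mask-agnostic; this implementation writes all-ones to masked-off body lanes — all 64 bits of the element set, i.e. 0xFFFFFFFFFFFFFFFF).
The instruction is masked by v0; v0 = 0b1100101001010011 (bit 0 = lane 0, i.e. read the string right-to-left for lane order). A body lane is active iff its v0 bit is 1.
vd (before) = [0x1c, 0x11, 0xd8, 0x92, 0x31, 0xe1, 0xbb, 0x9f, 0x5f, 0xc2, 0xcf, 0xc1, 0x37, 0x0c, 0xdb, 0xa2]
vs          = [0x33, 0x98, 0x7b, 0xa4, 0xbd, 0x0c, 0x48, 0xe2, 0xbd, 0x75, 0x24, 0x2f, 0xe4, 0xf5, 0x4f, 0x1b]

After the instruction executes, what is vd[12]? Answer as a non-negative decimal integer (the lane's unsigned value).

vd[12] = 55

VLMAX = VLEN×LMUL/SEW = 256×4/64 = 16
vl ← min(11, 16) = 11
  i=0: add(0x1c,0x33) → 79
  i=1: add(0x11,0x98) → 169
  i=2: mask-off/ones → 18446744073709551615
  i=3: mask-off/ones → 18446744073709551615
  i=4: add(0x31,0xbd) → 238
  i=5: mask-off/ones → 18446744073709551615
  i=6: add(0xbb,0x48) → 259
  i=7: mask-off/ones → 18446744073709551615
  i=8: mask-off/ones → 18446744073709551615
  i=9: add(0xc2,0x75) → 311
  i=10: mask-off/ones → 18446744073709551615
  i=11: tail/keep → 193
  i=12: tail/keep → 55
  i=13: tail/keep → 12
  i=14: tail/keep → 219
  i=15: tail/keep → 162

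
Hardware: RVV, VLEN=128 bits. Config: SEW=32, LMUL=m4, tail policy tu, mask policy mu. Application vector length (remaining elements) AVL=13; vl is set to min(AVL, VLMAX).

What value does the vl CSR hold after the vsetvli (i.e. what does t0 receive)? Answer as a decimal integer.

vl = 13

lanes per group: 128·4/32 = 16
vl ← min(13, 16) = 13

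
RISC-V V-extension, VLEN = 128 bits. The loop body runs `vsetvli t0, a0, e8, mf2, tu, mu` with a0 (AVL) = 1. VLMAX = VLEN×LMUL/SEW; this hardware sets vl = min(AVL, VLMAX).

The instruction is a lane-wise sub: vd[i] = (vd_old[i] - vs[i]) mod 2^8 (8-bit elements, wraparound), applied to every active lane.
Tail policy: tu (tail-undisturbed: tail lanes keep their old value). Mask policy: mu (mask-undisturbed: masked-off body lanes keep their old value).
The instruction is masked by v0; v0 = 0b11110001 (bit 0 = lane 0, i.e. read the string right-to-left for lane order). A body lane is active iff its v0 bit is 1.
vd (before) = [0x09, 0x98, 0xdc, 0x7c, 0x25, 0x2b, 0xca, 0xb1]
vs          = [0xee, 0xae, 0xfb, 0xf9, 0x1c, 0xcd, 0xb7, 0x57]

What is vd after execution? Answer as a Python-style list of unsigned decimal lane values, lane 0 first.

vd = [27, 152, 220, 124, 37, 43, 202, 177]

VLMAX = VLEN×LMUL/SEW = 128×1/2/8 = 8
vl ← min(1, 8) = 1
[0] sub(0x09,0xee) = 0x1b
[1] tail/keep = 0x98
[2] tail/keep = 0xdc
[3] tail/keep = 0x7c
[4] tail/keep = 0x25
[5] tail/keep = 0x2b
[6] tail/keep = 0xca
[7] tail/keep = 0xb1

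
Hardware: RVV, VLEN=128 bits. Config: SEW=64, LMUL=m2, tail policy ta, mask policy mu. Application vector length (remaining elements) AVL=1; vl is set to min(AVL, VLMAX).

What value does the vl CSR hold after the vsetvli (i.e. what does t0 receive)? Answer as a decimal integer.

VLMAX = VLEN×LMUL/SEW = 128×2/64 = 4
vl = min(AVL, VLMAX) = min(1, 4) = 1

vl = 1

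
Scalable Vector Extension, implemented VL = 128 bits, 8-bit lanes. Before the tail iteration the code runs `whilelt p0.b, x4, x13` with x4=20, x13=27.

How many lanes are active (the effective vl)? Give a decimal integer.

lane count: 128 div 8 = 16
p0[j] = (20+j < 27); true for j=0..6 → 7 lanes set

vl = 7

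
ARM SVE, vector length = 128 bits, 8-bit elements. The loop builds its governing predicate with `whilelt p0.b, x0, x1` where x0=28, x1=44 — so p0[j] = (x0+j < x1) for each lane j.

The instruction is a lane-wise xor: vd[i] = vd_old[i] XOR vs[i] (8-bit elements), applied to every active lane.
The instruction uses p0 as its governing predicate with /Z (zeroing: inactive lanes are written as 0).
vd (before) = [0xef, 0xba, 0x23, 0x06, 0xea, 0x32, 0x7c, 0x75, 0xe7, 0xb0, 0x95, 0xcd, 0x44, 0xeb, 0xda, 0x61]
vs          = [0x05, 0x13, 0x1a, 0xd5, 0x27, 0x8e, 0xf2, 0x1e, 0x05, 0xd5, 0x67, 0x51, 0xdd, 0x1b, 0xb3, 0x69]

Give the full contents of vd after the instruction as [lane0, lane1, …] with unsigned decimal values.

128-bit reg / 8-bit elem → 16 lanes
whilelt: lane j active iff 28+j < 44 → j < 16 → 16 active
  i=0: xor(0xef,0x05) → 234
  i=1: xor(0xba,0x13) → 169
  i=2: xor(0x23,0x1a) → 57
  i=3: xor(0x06,0xd5) → 211
  i=4: xor(0xea,0x27) → 205
  i=5: xor(0x32,0x8e) → 188
  i=6: xor(0x7c,0xf2) → 142
  i=7: xor(0x75,0x1e) → 107
  i=8: xor(0xe7,0x05) → 226
  i=9: xor(0xb0,0xd5) → 101
  i=10: xor(0x95,0x67) → 242
  i=11: xor(0xcd,0x51) → 156
  i=12: xor(0x44,0xdd) → 153
  i=13: xor(0xeb,0x1b) → 240
  i=14: xor(0xda,0xb3) → 105
  i=15: xor(0x61,0x69) → 8

vd = [234, 169, 57, 211, 205, 188, 142, 107, 226, 101, 242, 156, 153, 240, 105, 8]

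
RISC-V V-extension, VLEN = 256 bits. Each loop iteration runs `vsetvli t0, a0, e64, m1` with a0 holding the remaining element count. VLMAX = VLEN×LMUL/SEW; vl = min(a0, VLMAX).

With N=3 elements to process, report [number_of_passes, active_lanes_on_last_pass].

VLMAX = VLEN×LMUL/SEW = 256×1/64 = 4
iterations = ceil(3/4) = 1; final-pass vl = 3

[iterations, last_vl] = [1, 3]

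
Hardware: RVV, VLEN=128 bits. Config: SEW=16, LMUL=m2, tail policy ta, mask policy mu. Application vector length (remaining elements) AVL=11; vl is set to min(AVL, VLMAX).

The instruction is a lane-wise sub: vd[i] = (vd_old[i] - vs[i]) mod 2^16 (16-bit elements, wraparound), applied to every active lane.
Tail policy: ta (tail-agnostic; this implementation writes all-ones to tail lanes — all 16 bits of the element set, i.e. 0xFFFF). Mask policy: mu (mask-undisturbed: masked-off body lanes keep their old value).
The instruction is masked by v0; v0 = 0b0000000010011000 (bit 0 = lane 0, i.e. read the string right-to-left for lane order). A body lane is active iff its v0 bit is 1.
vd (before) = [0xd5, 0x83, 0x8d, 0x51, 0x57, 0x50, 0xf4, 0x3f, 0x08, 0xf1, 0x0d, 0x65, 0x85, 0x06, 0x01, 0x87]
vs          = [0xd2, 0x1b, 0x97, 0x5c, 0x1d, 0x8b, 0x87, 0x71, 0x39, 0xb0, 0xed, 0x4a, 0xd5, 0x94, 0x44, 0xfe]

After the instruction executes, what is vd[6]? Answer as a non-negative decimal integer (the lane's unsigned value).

vd[6] = 244

VLMAX = (128 × 2) / 16 = 16 lanes
vl ← min(11, 16) = 11
  i=0: mask-off/keep → 213
  i=1: mask-off/keep → 131
  i=2: mask-off/keep → 141
  i=3: sub(0x51,0x5c) → 65525
  i=4: sub(0x57,0x1d) → 58
  i=5: mask-off/keep → 80
  i=6: mask-off/keep → 244
  i=7: sub(0x3f,0x71) → 65486
  i=8: mask-off/keep → 8
  i=9: mask-off/keep → 241
  i=10: mask-off/keep → 13
  i=11: tail/ones → 65535
  i=12: tail/ones → 65535
  i=13: tail/ones → 65535
  i=14: tail/ones → 65535
  i=15: tail/ones → 65535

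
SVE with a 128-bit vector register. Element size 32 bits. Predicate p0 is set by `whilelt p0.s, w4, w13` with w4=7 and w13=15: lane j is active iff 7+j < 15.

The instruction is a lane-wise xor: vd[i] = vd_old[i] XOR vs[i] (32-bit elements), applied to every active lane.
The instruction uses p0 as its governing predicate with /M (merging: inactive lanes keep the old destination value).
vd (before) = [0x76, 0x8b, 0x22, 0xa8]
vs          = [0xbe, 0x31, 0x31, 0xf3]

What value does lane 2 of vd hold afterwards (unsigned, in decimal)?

lane count: 128 div 32 = 4
active while 7+j < 15, i.e. j ∈ [0,8) capped at 4 ⇒ 4
vd[0] xor(0x76,0xbe) -> 0xc8
vd[1] xor(0x8b,0x31) -> 0xba
vd[2] xor(0x22,0x31) -> 0x13
vd[3] xor(0xa8,0xf3) -> 0x5b

vd[2] = 19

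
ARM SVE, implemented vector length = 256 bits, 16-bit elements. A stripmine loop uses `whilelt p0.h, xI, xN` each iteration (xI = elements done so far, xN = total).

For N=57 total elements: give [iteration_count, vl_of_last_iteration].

lane count: 256 div 16 = 16
iterations = ceil(57/16) = 4; final-pass vl = 9

[iterations, last_vl] = [4, 9]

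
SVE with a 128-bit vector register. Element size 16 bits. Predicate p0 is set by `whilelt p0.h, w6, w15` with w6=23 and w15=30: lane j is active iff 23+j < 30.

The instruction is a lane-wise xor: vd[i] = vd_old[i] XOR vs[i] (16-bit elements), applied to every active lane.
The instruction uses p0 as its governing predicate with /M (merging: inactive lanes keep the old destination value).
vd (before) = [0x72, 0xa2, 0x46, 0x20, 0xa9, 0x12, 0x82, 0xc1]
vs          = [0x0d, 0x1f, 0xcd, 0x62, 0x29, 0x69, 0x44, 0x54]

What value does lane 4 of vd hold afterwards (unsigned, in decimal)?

register lanes = 128/16 = 8
active while 23+j < 30, i.e. j ∈ [0,7) capped at 8 ⇒ 7
[0] xor(0x72,0x0d) = 0x7f
[1] xor(0xa2,0x1f) = 0xbd
[2] xor(0x46,0xcd) = 0x8b
[3] xor(0x20,0x62) = 0x42
[4] xor(0xa9,0x29) = 0x80
[5] xor(0x12,0x69) = 0x7b
[6] xor(0x82,0x44) = 0xc6
[7] tail/keep = 0xc1

vd[4] = 128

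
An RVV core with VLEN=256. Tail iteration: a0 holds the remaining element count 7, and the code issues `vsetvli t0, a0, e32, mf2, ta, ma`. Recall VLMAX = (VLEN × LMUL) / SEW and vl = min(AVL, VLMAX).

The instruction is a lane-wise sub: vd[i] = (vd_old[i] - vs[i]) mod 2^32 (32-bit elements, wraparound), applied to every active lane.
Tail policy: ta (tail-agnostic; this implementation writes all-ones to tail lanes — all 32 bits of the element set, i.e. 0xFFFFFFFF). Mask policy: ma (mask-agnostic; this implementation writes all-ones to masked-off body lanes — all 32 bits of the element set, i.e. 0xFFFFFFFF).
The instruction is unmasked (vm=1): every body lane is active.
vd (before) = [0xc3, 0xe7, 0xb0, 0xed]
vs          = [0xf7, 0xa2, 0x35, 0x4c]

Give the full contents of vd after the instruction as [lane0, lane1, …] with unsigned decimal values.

vd = [4294967244, 69, 123, 161]

VLMAX = VLEN×LMUL/SEW = 256×1/2/32 = 4
AVL=7 > VLMAX=4, so vl = 4
  i=0: sub(0xc3,0xf7) → 4294967244
  i=1: sub(0xe7,0xa2) → 69
  i=2: sub(0xb0,0x35) → 123
  i=3: sub(0xed,0x4c) → 161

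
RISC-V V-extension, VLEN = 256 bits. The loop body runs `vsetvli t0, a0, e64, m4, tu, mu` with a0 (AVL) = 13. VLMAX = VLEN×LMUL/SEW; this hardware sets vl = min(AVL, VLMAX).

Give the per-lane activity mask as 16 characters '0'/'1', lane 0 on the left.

predicate = 1111111111111000

lanes per group: 256·4/64 = 16
vl = min(AVL, VLMAX) = min(13, 16) = 13
bits (lane 0 leftmost): 1111111111111000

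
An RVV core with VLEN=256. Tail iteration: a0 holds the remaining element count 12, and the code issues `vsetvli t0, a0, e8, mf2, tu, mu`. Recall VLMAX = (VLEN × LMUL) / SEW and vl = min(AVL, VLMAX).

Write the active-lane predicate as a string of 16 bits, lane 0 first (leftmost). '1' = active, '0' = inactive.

predicate = 1111111111110000

VLMAX = (256 × 1/2) / 8 = 16 lanes
vl ← min(12, 16) = 12
bits (lane 0 leftmost): 1111111111110000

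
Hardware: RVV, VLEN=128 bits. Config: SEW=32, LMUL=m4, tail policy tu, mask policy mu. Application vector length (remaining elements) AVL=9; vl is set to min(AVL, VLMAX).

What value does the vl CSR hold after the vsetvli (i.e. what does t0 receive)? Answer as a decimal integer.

vl = 9

lanes per group: 128·4/32 = 16
AVL=9 ≤ VLMAX=16, so vl = 9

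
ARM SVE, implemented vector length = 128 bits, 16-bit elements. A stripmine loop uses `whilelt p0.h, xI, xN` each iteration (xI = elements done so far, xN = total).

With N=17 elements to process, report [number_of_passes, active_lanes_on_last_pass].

128-bit reg / 16-bit elem → 8 lanes
N=17: ⌈17/8⌉ = 3 iters; last vl = 17 − 2×8 = 1

[iterations, last_vl] = [3, 1]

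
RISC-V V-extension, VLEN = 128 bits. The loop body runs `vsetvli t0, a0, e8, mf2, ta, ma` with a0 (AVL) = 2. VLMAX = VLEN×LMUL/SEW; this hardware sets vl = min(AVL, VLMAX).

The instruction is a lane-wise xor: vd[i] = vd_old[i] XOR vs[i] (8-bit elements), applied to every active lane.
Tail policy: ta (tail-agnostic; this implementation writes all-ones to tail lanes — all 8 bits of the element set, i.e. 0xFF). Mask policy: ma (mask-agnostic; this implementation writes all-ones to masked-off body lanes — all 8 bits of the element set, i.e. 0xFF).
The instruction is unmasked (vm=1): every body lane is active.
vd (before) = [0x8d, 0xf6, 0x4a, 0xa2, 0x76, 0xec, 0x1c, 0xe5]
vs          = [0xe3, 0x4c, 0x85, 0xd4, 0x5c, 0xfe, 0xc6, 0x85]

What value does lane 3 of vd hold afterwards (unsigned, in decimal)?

vd[3] = 255

VLMAX = VLEN×LMUL/SEW = 128×1/2/8 = 8
vl = min(AVL, VLMAX) = min(2, 8) = 2
  i=0: xor(0x8d,0xe3) → 110
  i=1: xor(0xf6,0x4c) → 186
  i=2: tail/ones → 255
  i=3: tail/ones → 255
  i=4: tail/ones → 255
  i=5: tail/ones → 255
  i=6: tail/ones → 255
  i=7: tail/ones → 255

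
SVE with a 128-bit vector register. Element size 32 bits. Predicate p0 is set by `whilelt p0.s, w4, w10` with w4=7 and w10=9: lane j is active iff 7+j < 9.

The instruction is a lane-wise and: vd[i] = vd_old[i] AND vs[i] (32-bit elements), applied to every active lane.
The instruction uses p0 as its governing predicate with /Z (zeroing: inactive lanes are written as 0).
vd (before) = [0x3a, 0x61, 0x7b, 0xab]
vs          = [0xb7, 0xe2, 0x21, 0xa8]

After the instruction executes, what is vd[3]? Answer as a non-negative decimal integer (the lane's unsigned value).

vd[3] = 0

128-bit reg / 32-bit elem → 4 lanes
active while 7+j < 9, i.e. j ∈ [0,2) capped at 4 ⇒ 2
  i=0: and(0x3a,0xb7) → 50
  i=1: and(0x61,0xe2) → 96
  i=2: tail/zero → 0
  i=3: tail/zero → 0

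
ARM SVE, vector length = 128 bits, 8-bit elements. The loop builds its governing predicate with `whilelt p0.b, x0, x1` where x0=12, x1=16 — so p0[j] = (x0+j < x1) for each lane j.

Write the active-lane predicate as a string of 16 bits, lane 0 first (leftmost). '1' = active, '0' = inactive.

predicate = 1111000000000000

register lanes = 128/8 = 16
active while 12+j < 16, i.e. j ∈ [0,4) capped at 16 ⇒ 4
bits (lane 0 leftmost): 1111000000000000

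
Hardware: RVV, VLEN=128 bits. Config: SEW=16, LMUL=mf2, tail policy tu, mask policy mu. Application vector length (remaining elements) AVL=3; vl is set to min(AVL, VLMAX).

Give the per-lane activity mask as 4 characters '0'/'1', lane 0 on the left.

predicate = 1110

VLMAX = VLEN×LMUL/SEW = 128×1/2/16 = 4
vl ← min(3, 4) = 3
bits (lane 0 leftmost): 1110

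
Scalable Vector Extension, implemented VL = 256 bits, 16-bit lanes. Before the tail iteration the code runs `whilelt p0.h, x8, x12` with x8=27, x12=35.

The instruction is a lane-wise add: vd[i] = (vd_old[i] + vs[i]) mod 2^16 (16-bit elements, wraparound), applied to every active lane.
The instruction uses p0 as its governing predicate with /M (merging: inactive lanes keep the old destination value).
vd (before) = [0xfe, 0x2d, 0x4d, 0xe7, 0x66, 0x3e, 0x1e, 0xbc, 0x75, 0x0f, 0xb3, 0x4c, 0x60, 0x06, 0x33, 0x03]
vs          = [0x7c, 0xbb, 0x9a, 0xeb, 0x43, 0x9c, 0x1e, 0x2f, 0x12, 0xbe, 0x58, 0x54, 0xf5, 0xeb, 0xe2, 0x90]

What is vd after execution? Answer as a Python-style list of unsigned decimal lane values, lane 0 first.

vd = [378, 232, 231, 466, 169, 218, 60, 235, 117, 15, 179, 76, 96, 6, 51, 3]

register lanes = 256/16 = 16
active while 27+j < 35, i.e. j ∈ [0,8) capped at 16 ⇒ 8
vd[0] add(0xfe,0x7c) -> 0x17a
vd[1] add(0x2d,0xbb) -> 0xe8
vd[2] add(0x4d,0x9a) -> 0xe7
vd[3] add(0xe7,0xeb) -> 0x1d2
vd[4] add(0x66,0x43) -> 0xa9
vd[5] add(0x3e,0x9c) -> 0xda
vd[6] add(0x1e,0x1e) -> 0x3c
vd[7] add(0xbc,0x2f) -> 0xeb
vd[8] tail/keep -> 0x75
vd[9] tail/keep -> 0x0f
vd[10] tail/keep -> 0xb3
vd[11] tail/keep -> 0x4c
vd[12] tail/keep -> 0x60
vd[13] tail/keep -> 0x06
vd[14] tail/keep -> 0x33
vd[15] tail/keep -> 0x03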